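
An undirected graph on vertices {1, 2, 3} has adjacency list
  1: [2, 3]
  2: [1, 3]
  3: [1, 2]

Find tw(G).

2

A width-2 tree decomposition is:
Bags: B1 = {1, 2, 3}
Tree: (single bag)
A single bag containing all 3 vertices is trivially a valid decomposition of width 2. Conversely, {1, 2, 3} is a clique of size 3, and the vertices of any clique must share a bag in every tree decomposition; so some bag has ≥ 3 vertices and tw(G) ≥ 2. Combining the bounds, tw(G) = 2.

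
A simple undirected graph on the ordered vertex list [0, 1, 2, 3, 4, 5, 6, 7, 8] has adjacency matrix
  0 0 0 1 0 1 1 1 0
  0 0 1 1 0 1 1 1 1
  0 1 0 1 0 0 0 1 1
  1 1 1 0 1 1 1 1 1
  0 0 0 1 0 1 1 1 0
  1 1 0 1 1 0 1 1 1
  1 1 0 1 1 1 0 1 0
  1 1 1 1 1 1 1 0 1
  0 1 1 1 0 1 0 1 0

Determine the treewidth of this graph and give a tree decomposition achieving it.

The largest bag has 5 vertices, giving width 4; this decomposition certifies tw(G) ≤ 4. For the lower bound, the 5 vertices {1, 2, 3, 7, 8} are pairwise adjacent, and any tree decomposition puts a clique entirely inside one bag — forcing width ≥ 4. Combining the bounds, tw(G) = 4.

Treewidth 4.
One optimal decomposition is:
Bags: B1 = {3, 4, 5, 6, 7}  B2 = {1, 3, 5, 6, 7}  B3 = {1, 3, 5, 7, 8}  B4 = {1, 2, 3, 7, 8}  B5 = {0, 3, 5, 6, 7}
Tree: B1–B2, B2–B3, B3–B4, B1–B5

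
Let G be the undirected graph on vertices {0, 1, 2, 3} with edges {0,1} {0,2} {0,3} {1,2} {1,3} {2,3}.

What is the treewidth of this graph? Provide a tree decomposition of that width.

Treewidth 3.
Bags: B1 = {0, 1, 2, 3}
Tree: (single bag)

With just one bag of size 4, the width is 4 − 1 = 3, so tw(G) ≤ 3. Conversely, {0, 1, 2, 3} is a clique of size 4, and the vertices of any clique must share a bag in every tree decomposition; so some bag has ≥ 4 vertices and tw(G) ≥ 3. Hence tw(G) = 3 exactly.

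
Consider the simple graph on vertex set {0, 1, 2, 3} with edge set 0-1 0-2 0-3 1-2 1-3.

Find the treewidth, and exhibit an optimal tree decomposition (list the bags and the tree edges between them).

Each bag holds 3 vertices, so the decomposition has width 2, which upper-bounds the treewidth. Conversely, {0, 1, 2} is a clique of size 3, and the vertices of any clique must share a bag in every tree decomposition; so some bag has ≥ 3 vertices and tw(G) ≥ 2. Combining the bounds, tw(G) = 2.

Treewidth 2.
One optimal decomposition is:
Bags: B1 = {0, 1, 2}  B2 = {0, 1, 3}
Tree: B1–B2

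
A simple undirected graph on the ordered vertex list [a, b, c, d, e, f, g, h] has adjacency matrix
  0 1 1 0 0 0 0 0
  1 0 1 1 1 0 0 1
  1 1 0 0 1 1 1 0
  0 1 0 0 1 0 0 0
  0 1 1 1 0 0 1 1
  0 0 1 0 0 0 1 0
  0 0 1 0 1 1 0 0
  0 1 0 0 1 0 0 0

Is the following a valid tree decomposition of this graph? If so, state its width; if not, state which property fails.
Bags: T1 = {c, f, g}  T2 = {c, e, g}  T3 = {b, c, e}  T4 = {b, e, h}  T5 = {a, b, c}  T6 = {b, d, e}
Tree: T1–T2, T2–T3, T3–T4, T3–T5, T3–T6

Checking the three conditions: (i) the bags cover all of {a, b, c, d, e, f, g, h}; (ii) for each edge, some bag contains both endpoints; (iii) the bags containing any fixed vertex form a subtree. All hold, so the decomposition is valid with width 3 − 1 = 2.

Yes; width 2.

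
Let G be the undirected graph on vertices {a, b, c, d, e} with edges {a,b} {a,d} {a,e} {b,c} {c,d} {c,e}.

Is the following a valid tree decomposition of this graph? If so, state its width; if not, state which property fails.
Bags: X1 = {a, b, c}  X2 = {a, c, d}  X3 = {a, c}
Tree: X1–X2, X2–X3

No — vertex e appears in no bag.

A tree decomposition must satisfy three properties: every vertex lies in some bag; for every edge, both endpoints lie together in some bag; and for every vertex, the bags containing it form a connected subtree. Here vertex e appears in no bag, so the decomposition is invalid.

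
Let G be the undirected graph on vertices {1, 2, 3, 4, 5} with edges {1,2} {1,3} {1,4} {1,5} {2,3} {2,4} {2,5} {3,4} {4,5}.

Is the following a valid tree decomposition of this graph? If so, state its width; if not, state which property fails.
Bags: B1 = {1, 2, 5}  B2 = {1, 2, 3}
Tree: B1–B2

No — vertex 4 appears in no bag.

A tree decomposition must satisfy three properties: every vertex lies in some bag; for every edge, both endpoints lie together in some bag; and for every vertex, the bags containing it form a connected subtree. Here vertex 4 appears in no bag, so the decomposition is invalid.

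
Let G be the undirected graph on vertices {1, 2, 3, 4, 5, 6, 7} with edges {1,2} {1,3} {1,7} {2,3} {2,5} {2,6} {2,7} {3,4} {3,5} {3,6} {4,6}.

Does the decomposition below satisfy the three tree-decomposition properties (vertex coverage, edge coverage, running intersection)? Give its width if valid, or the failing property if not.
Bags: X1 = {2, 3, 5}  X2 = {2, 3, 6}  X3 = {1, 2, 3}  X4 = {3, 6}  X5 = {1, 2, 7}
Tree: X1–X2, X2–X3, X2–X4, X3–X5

A tree decomposition must satisfy three properties: every vertex lies in some bag; for every edge, both endpoints lie together in some bag; and for every vertex, the bags containing it form a connected subtree. Here vertex 4 appears in no bag, so the decomposition is invalid.

No — vertex 4 appears in no bag.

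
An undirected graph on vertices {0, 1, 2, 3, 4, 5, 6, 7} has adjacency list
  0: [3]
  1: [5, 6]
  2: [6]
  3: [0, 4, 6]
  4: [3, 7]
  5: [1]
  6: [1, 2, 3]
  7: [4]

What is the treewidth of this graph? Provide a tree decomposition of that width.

Treewidth 1.
One such decomposition:
Bags: B1 = {0, 3}  B2 = {3, 4}  B3 = {3, 6}  B4 = {1, 6}  B5 = {1, 5}  B6 = {2, 6}  B7 = {4, 7}
Tree: B1–B2, B2–B3, B3–B4, B4–B5, B4–B6, B2–B7

The largest bag has 2 vertices, giving width 1; this decomposition certifies tw(G) ≤ 1. Since G has at least one edge (e.g. 0–3), it is not an edgeless graph, so tw(G) ≥ 1. Hence tw(G) = 1 exactly.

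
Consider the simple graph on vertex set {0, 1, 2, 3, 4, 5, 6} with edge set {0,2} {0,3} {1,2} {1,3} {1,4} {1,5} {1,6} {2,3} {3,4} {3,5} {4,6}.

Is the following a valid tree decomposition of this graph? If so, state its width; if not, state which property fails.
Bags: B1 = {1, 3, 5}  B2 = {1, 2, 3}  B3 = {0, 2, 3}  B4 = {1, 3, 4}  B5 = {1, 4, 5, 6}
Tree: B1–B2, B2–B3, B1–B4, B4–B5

A tree decomposition must satisfy three properties: every vertex lies in some bag; for every edge, both endpoints lie together in some bag; and for every vertex, the bags containing it form a connected subtree. Here bags containing vertex 5 are not connected in the tree, so the decomposition is invalid.

No — bags containing vertex 5 are not connected in the tree.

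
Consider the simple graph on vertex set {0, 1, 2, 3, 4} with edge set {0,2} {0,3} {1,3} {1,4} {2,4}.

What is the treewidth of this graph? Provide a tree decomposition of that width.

Treewidth 2.
Bags: B1 = {0, 1, 3}  B2 = {0, 1, 2}  B3 = {1, 2, 4}
Tree: B1–B2, B2–B3

Each bag holds 3 vertices, so the decomposition has width 2, which upper-bounds the treewidth. For the lower bound, G contains the cycle 1–3–0–2–4–1, so G is not a forest; only forests have treewidth ≤ 1, hence tw(G) ≥ 2. Combining the bounds, tw(G) = 2.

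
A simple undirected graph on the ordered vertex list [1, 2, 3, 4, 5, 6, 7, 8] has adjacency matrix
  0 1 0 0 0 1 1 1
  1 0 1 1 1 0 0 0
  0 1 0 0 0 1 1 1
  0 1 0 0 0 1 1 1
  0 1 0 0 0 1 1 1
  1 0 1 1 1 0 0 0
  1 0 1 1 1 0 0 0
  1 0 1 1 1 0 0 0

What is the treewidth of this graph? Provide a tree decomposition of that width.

Every bag has size at most 5, so the width is 5 − 1 = 4 and tw(G) ≤ 4. For the lower bound: the 5 vertex sets {2,5}, {3,7}, {1,6}, {4}, {8} are disjoint, each induces a connected subgraph, and every pair is joined by at least one edge of G. Contracting each set to a single vertex therefore yields K_{5} as a minor, and since treewidth is minor-monotone, tw(G) ≥ tw(K_{5}) = 4. Hence tw(G) = 4 exactly.

Treewidth 4.
One optimal decomposition is:
Bags: B1 = {1, 2, 3, 4, 5}  B2 = {1, 3, 4, 5, 7}  B3 = {1, 3, 4, 5, 6}  B4 = {1, 3, 4, 5, 8}
Tree: B1–B2, B2–B3, B3–B4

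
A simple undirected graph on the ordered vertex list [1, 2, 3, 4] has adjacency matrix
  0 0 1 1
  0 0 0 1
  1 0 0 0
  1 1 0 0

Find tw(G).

1

A width-1 tree decomposition is:
Bags: B1 = {1, 3}  B2 = {1, 4}  B3 = {2, 4}
Tree: B1–B2, B2–B3
Each bag holds 2 vertices, so the decomposition has width 1, which upper-bounds the treewidth. G has an edge, so its treewidth is at least 1. Combining the bounds, tw(G) = 1.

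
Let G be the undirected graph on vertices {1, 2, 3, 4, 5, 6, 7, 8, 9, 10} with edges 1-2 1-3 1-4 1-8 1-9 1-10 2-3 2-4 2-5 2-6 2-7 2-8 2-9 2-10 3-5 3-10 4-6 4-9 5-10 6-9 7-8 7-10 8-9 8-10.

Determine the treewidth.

3

A width-3 tree decomposition is:
Bags: B1 = {1, 2, 8, 9}  B2 = {1, 2, 4, 9}  B3 = {2, 4, 6, 9}  B4 = {1, 2, 8, 10}  B5 = {1, 2, 3, 10}  B6 = {2, 3, 5, 10}  B7 = {2, 7, 8, 10}
Tree: B1–B2, B2–B3, B1–B4, B4–B5, B5–B6, B4–B7
Each bag holds 4 vertices, so the decomposition has width 3, which upper-bounds the treewidth. On the other hand G contains the 4-clique {1, 2, 8, 9}. A clique must lie in a single bag of any decomposition, so no decomposition can have width below 3. Hence tw(G) = 3 exactly.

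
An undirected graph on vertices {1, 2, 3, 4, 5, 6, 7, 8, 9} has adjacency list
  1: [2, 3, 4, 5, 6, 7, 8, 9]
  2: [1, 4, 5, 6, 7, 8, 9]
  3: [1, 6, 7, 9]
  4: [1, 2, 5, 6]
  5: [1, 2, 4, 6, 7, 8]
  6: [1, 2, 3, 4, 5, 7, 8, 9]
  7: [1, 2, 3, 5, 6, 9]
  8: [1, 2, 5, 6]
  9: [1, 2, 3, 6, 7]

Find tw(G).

A width-4 tree decomposition is:
Bags: B1 = {1, 2, 5, 6, 7}  B2 = {1, 2, 5, 6, 8}  B3 = {1, 2, 6, 7, 9}  B4 = {1, 3, 6, 7, 9}  B5 = {1, 2, 4, 5, 6}
Tree: B1–B2, B1–B3, B3–B4, B1–B5
Each bag holds 5 vertices, so the decomposition has width 4, which upper-bounds the treewidth. Conversely, {1, 2, 6, 7, 9} is a clique of size 5, and the vertices of any clique must share a bag in every tree decomposition; so some bag has ≥ 5 vertices and tw(G) ≥ 4. Hence tw(G) = 4 exactly.

4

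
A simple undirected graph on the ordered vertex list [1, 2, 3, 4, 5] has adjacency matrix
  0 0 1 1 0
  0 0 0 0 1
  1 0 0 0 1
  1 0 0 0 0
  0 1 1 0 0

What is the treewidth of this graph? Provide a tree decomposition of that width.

Treewidth 1.
One optimal decomposition is:
Bags: B1 = {1, 3}  B2 = {1, 4}  B3 = {3, 5}  B4 = {2, 5}
Tree: B1–B2, B1–B3, B3–B4

The largest bag has 2 vertices, giving width 1; this decomposition certifies tw(G) ≤ 1. Since G has at least one edge (e.g. 1–3), it is not an edgeless graph, so tw(G) ≥ 1. Combining the bounds, tw(G) = 1.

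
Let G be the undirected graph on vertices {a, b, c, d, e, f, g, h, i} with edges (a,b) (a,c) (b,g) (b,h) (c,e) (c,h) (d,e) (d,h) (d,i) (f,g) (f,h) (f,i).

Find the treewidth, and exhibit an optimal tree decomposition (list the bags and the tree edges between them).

Each bag holds 4 vertices, so the decomposition has width 3, which upper-bounds the treewidth. For the lower bound: the 4 vertex sets {f,g,i}, {d}, {h}, {a,b,c,e} are disjoint, each induces a connected subgraph, and every pair is joined by at least one edge of G. Contracting each set to a single vertex therefore yields K_{4} as a minor, and since treewidth is minor-monotone, tw(G) ≥ tw(K_{4}) = 3. Therefore the treewidth is 3.

Treewidth 3.
One such decomposition:
Bags: B1 = {d, f, g, i}  B2 = {d, f, g, h}  B3 = {b, d, g, h}  B4 = {b, d, e, h}  B5 = {b, c, e, h}  B6 = {a, b, c, e}
Tree: B1–B2, B2–B3, B3–B4, B4–B5, B5–B6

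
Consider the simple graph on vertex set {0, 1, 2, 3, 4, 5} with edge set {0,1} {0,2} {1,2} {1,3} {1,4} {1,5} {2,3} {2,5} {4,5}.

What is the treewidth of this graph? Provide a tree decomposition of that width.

Treewidth 2.
One optimal decomposition is:
Bags: B1 = {1, 2, 5}  B2 = {1, 4, 5}  B3 = {0, 1, 2}  B4 = {1, 2, 3}
Tree: B1–B2, B1–B3, B1–B4

Every bag has size at most 3, so the width is 3 − 1 = 2 and tw(G) ≤ 2. On the other hand G contains the 3-clique {0, 1, 2}. A clique must lie in a single bag of any decomposition, so no decomposition can have width below 2. Combining the bounds, tw(G) = 2.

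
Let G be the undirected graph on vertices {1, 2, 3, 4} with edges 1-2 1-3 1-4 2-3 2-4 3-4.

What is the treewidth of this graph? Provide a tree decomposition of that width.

With just one bag of size 4, the width is 4 − 1 = 3, so tw(G) ≤ 3. Conversely, {1, 2, 3, 4} is a clique of size 4, and the vertices of any clique must share a bag in every tree decomposition; so some bag has ≥ 4 vertices and tw(G) ≥ 3. The upper and lower bounds meet at 3, so that is the treewidth.

Treewidth 3.
One such decomposition:
Bags: B1 = {1, 2, 3, 4}
Tree: (single bag)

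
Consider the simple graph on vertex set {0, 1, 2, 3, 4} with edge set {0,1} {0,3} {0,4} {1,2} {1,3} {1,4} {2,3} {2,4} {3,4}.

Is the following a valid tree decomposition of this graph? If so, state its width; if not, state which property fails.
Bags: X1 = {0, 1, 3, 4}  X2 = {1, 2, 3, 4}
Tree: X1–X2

Vertex coverage: the bags together contain {0, 1, 2, 3, 4}, the full vertex set. Edge coverage: each edge of G has both endpoints in at least one bag. Running intersection: for every vertex, the bags containing it form a connected subtree. All three properties hold, so this is a valid tree decomposition of width max|bag| − 1 = 3, and hence tw(G) ≤ 3.

Yes; width 3.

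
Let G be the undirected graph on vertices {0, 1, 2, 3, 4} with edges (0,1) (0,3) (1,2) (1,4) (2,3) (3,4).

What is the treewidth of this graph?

A width-2 tree decomposition is:
Bags: B1 = {0, 1, 3}  B2 = {1, 3, 4}  B3 = {1, 2, 3}
Tree: B1–B2, B2–B3
The largest bag has 3 vertices, giving width 2; this decomposition certifies tw(G) ≤ 2. Since 1–0–3–4–1 is a cycle in G, G is not acyclic. Forests are exactly the graphs of treewidth ≤ 1, so tw(G) ≥ 2. Hence tw(G) = 2 exactly.

2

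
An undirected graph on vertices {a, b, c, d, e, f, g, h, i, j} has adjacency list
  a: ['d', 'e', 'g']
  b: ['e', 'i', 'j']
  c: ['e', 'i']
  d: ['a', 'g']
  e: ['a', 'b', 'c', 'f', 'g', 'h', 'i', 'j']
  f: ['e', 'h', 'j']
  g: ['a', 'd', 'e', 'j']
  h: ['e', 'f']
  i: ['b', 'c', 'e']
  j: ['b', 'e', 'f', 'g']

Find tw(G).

2

A width-2 tree decomposition is:
Bags: B1 = {e, g, j}  B2 = {e, f, j}  B3 = {b, e, j}  B4 = {b, e, i}  B5 = {e, f, h}  B6 = {a, e, g}  B7 = {c, e, i}  B8 = {a, d, g}
Tree: B1–B2, B2–B3, B3–B4, B2–B5, B1–B6, B4–B7, B6–B8
Every bag has size at most 3, so the width is 3 − 1 = 2 and tw(G) ≤ 2. For the lower bound, the 3 vertices {a, d, g} are pairwise adjacent, and any tree decomposition puts a clique entirely inside one bag — forcing width ≥ 2. Combining the bounds, tw(G) = 2.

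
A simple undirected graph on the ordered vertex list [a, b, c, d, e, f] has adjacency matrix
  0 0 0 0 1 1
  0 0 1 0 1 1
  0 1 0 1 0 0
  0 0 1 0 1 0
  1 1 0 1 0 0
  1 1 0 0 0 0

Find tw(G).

2

A width-2 tree decomposition is:
Bags: B1 = {a, e, f}  B2 = {b, e, f}  B3 = {b, d, e}  B4 = {b, c, d}
Tree: B1–B2, B2–B3, B3–B4
Each bag holds 3 vertices, so the decomposition has width 2, which upper-bounds the treewidth. The edges a–f–b–e–a form a cycle, so G is not a tree and its treewidth is at least 2. Combining the bounds, tw(G) = 2.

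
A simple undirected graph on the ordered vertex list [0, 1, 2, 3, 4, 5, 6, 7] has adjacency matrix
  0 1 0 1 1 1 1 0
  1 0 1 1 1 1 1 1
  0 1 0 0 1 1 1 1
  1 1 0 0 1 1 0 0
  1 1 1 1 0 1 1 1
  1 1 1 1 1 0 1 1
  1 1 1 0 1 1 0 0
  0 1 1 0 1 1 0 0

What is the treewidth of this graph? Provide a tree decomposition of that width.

Each bag holds 5 vertices, so the decomposition has width 4, which upper-bounds the treewidth. Conversely, {0, 1, 3, 4, 5} is a clique of size 5, and the vertices of any clique must share a bag in every tree decomposition; so some bag has ≥ 5 vertices and tw(G) ≥ 4. Therefore the treewidth is 4.

Treewidth 4.
One optimal decomposition is:
Bags: B1 = {0, 1, 4, 5, 6}  B2 = {1, 2, 4, 5, 6}  B3 = {1, 2, 4, 5, 7}  B4 = {0, 1, 3, 4, 5}
Tree: B1–B2, B2–B3, B1–B4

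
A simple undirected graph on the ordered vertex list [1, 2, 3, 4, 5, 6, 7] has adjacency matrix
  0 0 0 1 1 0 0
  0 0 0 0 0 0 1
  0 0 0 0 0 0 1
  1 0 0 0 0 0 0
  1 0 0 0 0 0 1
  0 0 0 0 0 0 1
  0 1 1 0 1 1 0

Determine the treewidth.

1

A width-1 tree decomposition is:
Bags: B1 = {5, 7}  B2 = {2, 7}  B3 = {1, 5}  B4 = {6, 7}  B5 = {1, 4}  B6 = {3, 7}
Tree: B1–B2, B1–B3, B2–B4, B3–B5, B1–B6
Each bag holds 2 vertices, so the decomposition has width 1, which upper-bounds the treewidth. Since G has at least one edge (e.g. 7–5), it is not an edgeless graph, so tw(G) ≥ 1. The upper and lower bounds meet at 1, so that is the treewidth.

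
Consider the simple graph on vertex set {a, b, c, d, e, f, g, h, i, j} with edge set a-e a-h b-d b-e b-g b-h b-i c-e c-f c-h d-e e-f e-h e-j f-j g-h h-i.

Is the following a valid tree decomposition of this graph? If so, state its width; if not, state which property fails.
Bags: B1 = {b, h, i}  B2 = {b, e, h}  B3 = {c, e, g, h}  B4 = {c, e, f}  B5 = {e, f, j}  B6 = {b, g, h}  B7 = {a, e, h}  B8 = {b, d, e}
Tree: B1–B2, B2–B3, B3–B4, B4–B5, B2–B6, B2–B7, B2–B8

No — bags containing vertex g are not connected in the tree.

A tree decomposition must satisfy three properties: every vertex lies in some bag; for every edge, both endpoints lie together in some bag; and for every vertex, the bags containing it form a connected subtree. Here bags containing vertex g are not connected in the tree, so the decomposition is invalid.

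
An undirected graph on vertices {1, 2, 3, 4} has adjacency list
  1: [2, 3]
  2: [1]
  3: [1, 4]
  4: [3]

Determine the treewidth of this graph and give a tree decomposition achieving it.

Treewidth 1.
One such decomposition:
Bags: B1 = {1, 2}  B2 = {1, 3}  B3 = {3, 4}
Tree: B1–B2, B2–B3

The largest bag has 2 vertices, giving width 1; this decomposition certifies tw(G) ≤ 1. Any graph with an edge has treewidth ≥ 1, and G has the edge 1–2. Combining the bounds, tw(G) = 1.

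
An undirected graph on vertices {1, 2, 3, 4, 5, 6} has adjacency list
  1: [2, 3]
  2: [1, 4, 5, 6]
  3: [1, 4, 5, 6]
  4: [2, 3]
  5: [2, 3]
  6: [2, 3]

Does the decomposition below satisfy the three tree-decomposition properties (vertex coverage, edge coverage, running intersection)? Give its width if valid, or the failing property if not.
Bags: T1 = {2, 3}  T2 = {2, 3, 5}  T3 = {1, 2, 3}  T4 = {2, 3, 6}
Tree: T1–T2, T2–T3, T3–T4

No — vertex 4 appears in no bag.

A tree decomposition must satisfy three properties: every vertex lies in some bag; for every edge, both endpoints lie together in some bag; and for every vertex, the bags containing it form a connected subtree. Here vertex 4 appears in no bag, so the decomposition is invalid.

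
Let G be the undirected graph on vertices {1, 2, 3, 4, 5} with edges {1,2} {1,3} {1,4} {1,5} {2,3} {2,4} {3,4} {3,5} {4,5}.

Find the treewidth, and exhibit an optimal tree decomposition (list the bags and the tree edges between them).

Treewidth 3.
One optimal decomposition is:
Bags: B1 = {1, 3, 4, 5}  B2 = {1, 2, 3, 4}
Tree: B1–B2

Every bag has size at most 4, so the width is 4 − 1 = 3 and tw(G) ≤ 3. Conversely, {1, 2, 3, 4} is a clique of size 4, and the vertices of any clique must share a bag in every tree decomposition; so some bag has ≥ 4 vertices and tw(G) ≥ 3. Therefore the treewidth is 3.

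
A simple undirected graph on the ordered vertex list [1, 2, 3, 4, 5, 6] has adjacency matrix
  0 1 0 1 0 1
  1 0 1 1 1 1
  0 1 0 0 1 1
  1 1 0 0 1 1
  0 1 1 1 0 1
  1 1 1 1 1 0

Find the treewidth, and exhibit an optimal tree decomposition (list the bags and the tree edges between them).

Treewidth 3.
One such decomposition:
Bags: B1 = {2, 3, 5, 6}  B2 = {2, 4, 5, 6}  B3 = {1, 2, 4, 6}
Tree: B1–B2, B2–B3

Each bag holds 4 vertices, so the decomposition has width 3, which upper-bounds the treewidth. On the other hand G contains the 4-clique {2, 3, 5, 6}. A clique must lie in a single bag of any decomposition, so no decomposition can have width below 3. Combining the bounds, tw(G) = 3.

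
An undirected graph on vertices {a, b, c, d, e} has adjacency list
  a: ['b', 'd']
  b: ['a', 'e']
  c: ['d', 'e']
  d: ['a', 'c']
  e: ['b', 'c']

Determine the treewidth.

A width-2 tree decomposition is:
Bags: B1 = {a, c, d}  B2 = {a, b, c}  B3 = {b, c, e}
Tree: B1–B2, B2–B3
Each bag holds 3 vertices, so the decomposition has width 2, which upper-bounds the treewidth. For the lower bound, G contains the cycle c–d–a–b–e–c, so G is not a forest; only forests have treewidth ≤ 1, hence tw(G) ≥ 2. Hence tw(G) = 2 exactly.

2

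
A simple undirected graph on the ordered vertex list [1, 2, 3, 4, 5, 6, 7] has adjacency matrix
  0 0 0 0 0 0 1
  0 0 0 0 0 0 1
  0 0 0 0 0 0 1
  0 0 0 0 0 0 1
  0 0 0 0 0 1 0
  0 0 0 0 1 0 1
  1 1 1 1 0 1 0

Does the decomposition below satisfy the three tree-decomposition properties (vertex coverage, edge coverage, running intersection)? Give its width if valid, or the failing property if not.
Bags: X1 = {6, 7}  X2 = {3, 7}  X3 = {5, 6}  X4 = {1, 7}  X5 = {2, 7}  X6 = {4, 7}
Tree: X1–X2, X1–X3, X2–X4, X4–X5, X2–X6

Checking the three conditions: (i) the bags cover all of {1, 2, 3, 4, 5, 6, 7}; (ii) for each edge, some bag contains both endpoints; (iii) the bags containing any fixed vertex form a subtree. All hold, so the decomposition is valid with width 2 − 1 = 1.

Yes; width 1.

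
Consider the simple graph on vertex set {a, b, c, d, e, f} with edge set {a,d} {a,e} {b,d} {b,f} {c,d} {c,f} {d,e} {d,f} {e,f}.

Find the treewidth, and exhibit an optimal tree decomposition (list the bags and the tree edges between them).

Treewidth 2.
One optimal decomposition is:
Bags: B1 = {d, e, f}  B2 = {c, d, f}  B3 = {a, d, e}  B4 = {b, d, f}
Tree: B1–B2, B1–B3, B2–B4

Every bag has size at most 3, so the width is 3 − 1 = 2 and tw(G) ≤ 2. Conversely, {a, d, e} is a clique of size 3, and the vertices of any clique must share a bag in every tree decomposition; so some bag has ≥ 3 vertices and tw(G) ≥ 2. Therefore the treewidth is 2.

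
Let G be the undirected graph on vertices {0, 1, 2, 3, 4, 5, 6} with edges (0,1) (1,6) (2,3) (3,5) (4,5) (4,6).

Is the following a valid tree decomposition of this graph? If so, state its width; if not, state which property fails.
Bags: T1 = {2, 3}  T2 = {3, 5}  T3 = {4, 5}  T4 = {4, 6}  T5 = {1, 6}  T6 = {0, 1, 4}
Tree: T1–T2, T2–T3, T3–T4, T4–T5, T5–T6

A tree decomposition must satisfy three properties: every vertex lies in some bag; for every edge, both endpoints lie together in some bag; and for every vertex, the bags containing it form a connected subtree. Here bags containing vertex 4 are not connected in the tree, so the decomposition is invalid.

No — bags containing vertex 4 are not connected in the tree.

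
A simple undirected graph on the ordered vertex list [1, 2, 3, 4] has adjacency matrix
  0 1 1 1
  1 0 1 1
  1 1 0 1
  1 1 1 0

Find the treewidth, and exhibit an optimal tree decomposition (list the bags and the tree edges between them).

Treewidth 3.
One such decomposition:
Bags: B1 = {1, 2, 3, 4}
Tree: (single bag)

With just one bag of size 4, the width is 4 − 1 = 3, so tw(G) ≤ 3. On the other hand G contains the 4-clique {1, 2, 3, 4}. A clique must lie in a single bag of any decomposition, so no decomposition can have width below 3. Therefore the treewidth is 3.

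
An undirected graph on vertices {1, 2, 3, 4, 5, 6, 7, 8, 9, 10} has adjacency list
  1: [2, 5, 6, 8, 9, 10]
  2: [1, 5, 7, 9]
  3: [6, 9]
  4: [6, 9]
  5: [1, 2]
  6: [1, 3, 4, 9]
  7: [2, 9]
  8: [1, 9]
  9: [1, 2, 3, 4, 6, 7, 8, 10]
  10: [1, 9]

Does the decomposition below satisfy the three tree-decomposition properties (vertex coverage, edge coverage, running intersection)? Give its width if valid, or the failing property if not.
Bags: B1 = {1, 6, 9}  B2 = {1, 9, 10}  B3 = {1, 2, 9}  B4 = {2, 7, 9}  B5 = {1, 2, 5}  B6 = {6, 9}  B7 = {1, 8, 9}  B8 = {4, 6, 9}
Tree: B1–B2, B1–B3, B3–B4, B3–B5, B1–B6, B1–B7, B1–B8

No — vertex 3 appears in no bag.

A tree decomposition must satisfy three properties: every vertex lies in some bag; for every edge, both endpoints lie together in some bag; and for every vertex, the bags containing it form a connected subtree. Here vertex 3 appears in no bag, so the decomposition is invalid.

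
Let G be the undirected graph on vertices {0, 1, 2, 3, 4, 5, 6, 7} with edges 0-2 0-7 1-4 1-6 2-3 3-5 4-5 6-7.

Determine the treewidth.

A width-2 tree decomposition is:
Bags: B1 = {2, 3, 5}  B2 = {2, 4, 5}  B3 = {1, 2, 4}  B4 = {1, 2, 6}  B5 = {2, 6, 7}  B6 = {0, 2, 7}
Tree: B1–B2, B2–B3, B3–B4, B4–B5, B5–B6
Every bag has size at most 3, so the width is 3 − 1 = 2 and tw(G) ≤ 2. The edges 2–3–5–4–1–6–7–0–2 form a cycle, so G is not a tree and its treewidth is at least 2. Combining the bounds, tw(G) = 2.

2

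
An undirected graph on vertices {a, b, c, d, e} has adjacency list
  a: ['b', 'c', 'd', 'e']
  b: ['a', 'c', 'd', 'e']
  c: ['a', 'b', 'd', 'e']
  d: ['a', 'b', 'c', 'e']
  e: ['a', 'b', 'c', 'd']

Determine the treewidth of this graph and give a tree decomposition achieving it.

Treewidth 4.
One such decomposition:
Bags: B1 = {a, b, c, d, e}
Tree: (single bag)

With just one bag of size 5, the width is 5 − 1 = 4, so tw(G) ≤ 4. For the lower bound, the 5 vertices {a, b, c, d, e} are pairwise adjacent, and any tree decomposition puts a clique entirely inside one bag — forcing width ≥ 4. Hence tw(G) = 4 exactly.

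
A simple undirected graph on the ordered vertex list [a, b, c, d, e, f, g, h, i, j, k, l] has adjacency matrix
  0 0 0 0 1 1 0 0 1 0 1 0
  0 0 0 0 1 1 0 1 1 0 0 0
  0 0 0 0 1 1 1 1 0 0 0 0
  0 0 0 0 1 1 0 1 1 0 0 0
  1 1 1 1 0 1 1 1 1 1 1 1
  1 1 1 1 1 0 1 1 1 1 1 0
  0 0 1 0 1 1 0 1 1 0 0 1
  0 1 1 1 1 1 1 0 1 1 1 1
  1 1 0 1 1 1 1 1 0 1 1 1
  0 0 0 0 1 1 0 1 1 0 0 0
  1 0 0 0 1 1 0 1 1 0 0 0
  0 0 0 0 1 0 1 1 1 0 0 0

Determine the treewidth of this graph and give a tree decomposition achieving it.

Treewidth 4.
One such decomposition:
Bags: B1 = {e, f, g, h, i}  B2 = {b, e, f, h, i}  B3 = {e, f, h, i, k}  B4 = {e, g, h, i, l}  B5 = {d, e, f, h, i}  B6 = {a, e, f, i, k}  B7 = {c, e, f, g, h}  B8 = {e, f, h, i, j}
Tree: B1–B2, B1–B3, B1–B4, B3–B5, B3–B6, B1–B7, B5–B8

Every bag has size at most 5, so the width is 5 − 1 = 4 and tw(G) ≤ 4. For the lower bound, the 5 vertices {c, e, f, g, h} are pairwise adjacent, and any tree decomposition puts a clique entirely inside one bag — forcing width ≥ 4. Hence tw(G) = 4 exactly.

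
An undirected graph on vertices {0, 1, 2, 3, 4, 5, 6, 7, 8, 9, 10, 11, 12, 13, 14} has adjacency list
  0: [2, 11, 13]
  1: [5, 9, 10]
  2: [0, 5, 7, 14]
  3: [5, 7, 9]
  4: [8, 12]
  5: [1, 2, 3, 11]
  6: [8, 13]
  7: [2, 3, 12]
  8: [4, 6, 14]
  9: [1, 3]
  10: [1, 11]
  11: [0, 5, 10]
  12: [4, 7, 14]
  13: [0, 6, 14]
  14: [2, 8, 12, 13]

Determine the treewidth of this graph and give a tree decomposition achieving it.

Each bag holds 4 vertices, so the decomposition has width 3, which upper-bounds the treewidth. For the lower bound: the 4 vertex sets {4,6,8}, {13}, {14}, {0,2,7,12} are disjoint, each induces a connected subgraph, and every pair is joined by at least one edge of G. Contracting each set to a single vertex therefore yields K_{4} as a minor, and since treewidth is minor-monotone, tw(G) ≥ tw(K_{4}) = 3. Therefore the treewidth is 3.

Treewidth 3.
Bags: B1 = {4, 6, 8, 13}  B2 = {4, 8, 13, 14}  B3 = {4, 12, 13, 14}  B4 = {0, 12, 13, 14}  B5 = {0, 2, 12, 14}  B6 = {0, 2, 7, 12}  B7 = {0, 2, 7, 11}  B8 = {2, 5, 7, 11}  B9 = {3, 5, 7, 11}  B10 = {3, 5, 10, 11}  B11 = {1, 3, 5, 10}  B12 = {1, 3, 9, 10}
Tree: B1–B2, B2–B3, B3–B4, B4–B5, B5–B6, B6–B7, B7–B8, B8–B9, B9–B10, B10–B11, B11–B12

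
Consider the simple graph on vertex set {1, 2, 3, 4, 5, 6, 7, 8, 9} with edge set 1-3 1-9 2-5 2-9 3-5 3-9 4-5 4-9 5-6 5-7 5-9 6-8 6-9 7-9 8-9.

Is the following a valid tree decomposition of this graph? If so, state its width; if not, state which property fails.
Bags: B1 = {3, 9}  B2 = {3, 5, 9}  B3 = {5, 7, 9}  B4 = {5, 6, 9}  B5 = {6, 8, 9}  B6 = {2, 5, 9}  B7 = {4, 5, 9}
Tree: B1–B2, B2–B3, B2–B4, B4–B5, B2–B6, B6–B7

A tree decomposition must satisfy three properties: every vertex lies in some bag; for every edge, both endpoints lie together in some bag; and for every vertex, the bags containing it form a connected subtree. Here vertex 1 appears in no bag, so the decomposition is invalid.

No — vertex 1 appears in no bag.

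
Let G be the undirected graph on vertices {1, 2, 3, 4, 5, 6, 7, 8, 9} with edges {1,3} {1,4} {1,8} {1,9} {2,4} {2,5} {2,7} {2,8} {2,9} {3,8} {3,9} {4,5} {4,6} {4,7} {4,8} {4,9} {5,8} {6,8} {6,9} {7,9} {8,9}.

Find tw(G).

A width-3 tree decomposition is:
Bags: B1 = {2, 4, 8, 9}  B2 = {1, 4, 8, 9}  B3 = {2, 4, 7, 9}  B4 = {2, 4, 5, 8}  B5 = {4, 6, 8, 9}  B6 = {1, 3, 8, 9}
Tree: B1–B2, B1–B3, B1–B4, B1–B5, B2–B6
Each bag holds 4 vertices, so the decomposition has width 3, which upper-bounds the treewidth. On the other hand G contains the 4-clique {1, 3, 8, 9}. A clique must lie in a single bag of any decomposition, so no decomposition can have width below 3. Therefore the treewidth is 3.

3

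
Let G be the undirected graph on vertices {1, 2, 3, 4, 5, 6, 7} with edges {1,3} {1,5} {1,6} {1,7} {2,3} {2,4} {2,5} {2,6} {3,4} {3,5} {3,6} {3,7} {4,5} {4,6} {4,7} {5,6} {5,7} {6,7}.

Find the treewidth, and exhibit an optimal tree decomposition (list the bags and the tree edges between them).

Treewidth 4.
Bags: B1 = {3, 4, 5, 6, 7}  B2 = {2, 3, 4, 5, 6}  B3 = {1, 3, 5, 6, 7}
Tree: B1–B2, B1–B3

Each bag holds 5 vertices, so the decomposition has width 4, which upper-bounds the treewidth. For the lower bound, the 5 vertices {1, 3, 5, 6, 7} are pairwise adjacent, and any tree decomposition puts a clique entirely inside one bag — forcing width ≥ 4. The upper and lower bounds meet at 4, so that is the treewidth.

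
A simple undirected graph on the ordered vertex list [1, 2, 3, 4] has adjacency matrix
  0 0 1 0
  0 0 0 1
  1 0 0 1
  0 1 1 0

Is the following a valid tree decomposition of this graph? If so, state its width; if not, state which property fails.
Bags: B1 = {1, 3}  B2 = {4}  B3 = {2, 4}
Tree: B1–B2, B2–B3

No — edge (3,4) lies in no bag.

A tree decomposition must satisfy three properties: every vertex lies in some bag; for every edge, both endpoints lie together in some bag; and for every vertex, the bags containing it form a connected subtree. Here edge (3,4) lies in no bag, so the decomposition is invalid.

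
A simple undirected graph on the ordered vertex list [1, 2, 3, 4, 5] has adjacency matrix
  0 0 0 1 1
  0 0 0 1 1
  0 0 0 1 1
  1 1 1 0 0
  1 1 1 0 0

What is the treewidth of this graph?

2

A width-2 tree decomposition is:
Bags: B1 = {1, 4, 5}  B2 = {2, 4, 5}  B3 = {3, 4, 5}
Tree: B1–B2, B2–B3
Each bag holds 3 vertices, so the decomposition has width 2, which upper-bounds the treewidth. The edges 1–4–2–5–1 form a cycle, so G is not a tree and its treewidth is at least 2. The upper and lower bounds meet at 2, so that is the treewidth.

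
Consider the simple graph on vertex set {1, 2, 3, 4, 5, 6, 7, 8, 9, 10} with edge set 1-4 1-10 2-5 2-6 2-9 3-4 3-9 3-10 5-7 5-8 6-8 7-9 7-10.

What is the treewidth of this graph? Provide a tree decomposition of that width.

The largest bag has 3 vertices, giving width 2; this decomposition certifies tw(G) ≤ 2. The edges 1–4–3–10–1 form a cycle, so G is not a tree and its treewidth is at least 2. The upper and lower bounds meet at 2, so that is the treewidth.

Treewidth 2.
One optimal decomposition is:
Bags: B1 = {1, 4, 10}  B2 = {3, 4, 10}  B3 = {3, 7, 10}  B4 = {3, 7, 9}  B5 = {5, 7, 9}  B6 = {2, 5, 9}  B7 = {2, 5, 8}  B8 = {2, 6, 8}
Tree: B1–B2, B2–B3, B3–B4, B4–B5, B5–B6, B6–B7, B7–B8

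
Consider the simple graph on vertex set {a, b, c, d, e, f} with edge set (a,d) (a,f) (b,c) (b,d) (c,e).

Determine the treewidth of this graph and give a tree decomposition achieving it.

Treewidth 1.
Bags: B1 = {c, e}  B2 = {b, c}  B3 = {b, d}  B4 = {a, d}  B5 = {a, f}
Tree: B1–B2, B2–B3, B3–B4, B4–B5

Every bag has size at most 2, so the width is 2 − 1 = 1 and tw(G) ≤ 1. G has an edge, so its treewidth is at least 1. Therefore the treewidth is 1.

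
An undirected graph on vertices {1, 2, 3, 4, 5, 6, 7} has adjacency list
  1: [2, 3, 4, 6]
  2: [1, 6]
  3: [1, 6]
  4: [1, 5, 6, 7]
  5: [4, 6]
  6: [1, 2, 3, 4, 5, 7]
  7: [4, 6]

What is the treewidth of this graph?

2

A width-2 tree decomposition is:
Bags: B1 = {4, 5, 6}  B2 = {4, 6, 7}  B3 = {1, 4, 6}  B4 = {1, 2, 6}  B5 = {1, 3, 6}
Tree: B1–B2, B2–B3, B3–B4, B4–B5
Each bag holds 3 vertices, so the decomposition has width 2, which upper-bounds the treewidth. On the other hand G contains the 3-clique {1, 2, 6}. A clique must lie in a single bag of any decomposition, so no decomposition can have width below 2. Therefore the treewidth is 2.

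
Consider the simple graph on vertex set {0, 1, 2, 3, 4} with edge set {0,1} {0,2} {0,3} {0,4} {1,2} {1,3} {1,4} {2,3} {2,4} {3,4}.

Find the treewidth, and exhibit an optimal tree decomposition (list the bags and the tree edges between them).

With just one bag of size 5, the width is 5 − 1 = 4, so tw(G) ≤ 4. Conversely, {0, 1, 2, 3, 4} is a clique of size 5, and the vertices of any clique must share a bag in every tree decomposition; so some bag has ≥ 5 vertices and tw(G) ≥ 4. Therefore the treewidth is 4.

Treewidth 4.
One optimal decomposition is:
Bags: B1 = {0, 1, 2, 3, 4}
Tree: (single bag)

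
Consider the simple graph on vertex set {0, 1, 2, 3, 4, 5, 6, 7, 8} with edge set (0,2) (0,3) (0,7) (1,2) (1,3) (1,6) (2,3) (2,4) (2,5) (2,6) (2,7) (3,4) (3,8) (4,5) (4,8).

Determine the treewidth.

2

A width-2 tree decomposition is:
Bags: B1 = {1, 2, 3}  B2 = {1, 2, 6}  B3 = {2, 3, 4}  B4 = {2, 4, 5}  B5 = {3, 4, 8}  B6 = {0, 2, 3}  B7 = {0, 2, 7}
Tree: B1–B2, B1–B3, B3–B4, B3–B5, B3–B6, B6–B7
Every bag has size at most 3, so the width is 3 − 1 = 2 and tw(G) ≤ 2. For the lower bound, the 3 vertices {3, 4, 8} are pairwise adjacent, and any tree decomposition puts a clique entirely inside one bag — forcing width ≥ 2. The upper and lower bounds meet at 2, so that is the treewidth.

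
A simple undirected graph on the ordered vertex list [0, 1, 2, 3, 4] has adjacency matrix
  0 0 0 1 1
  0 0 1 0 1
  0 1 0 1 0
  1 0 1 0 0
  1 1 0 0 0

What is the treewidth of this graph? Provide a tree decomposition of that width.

Treewidth 2.
Bags: B1 = {0, 2, 3}  B2 = {0, 2, 4}  B3 = {1, 2, 4}
Tree: B1–B2, B2–B3

Every bag has size at most 3, so the width is 3 − 1 = 2 and tw(G) ≤ 2. For the lower bound, G contains the cycle 2–3–0–4–1–2, so G is not a forest; only forests have treewidth ≤ 1, hence tw(G) ≥ 2. Therefore the treewidth is 2.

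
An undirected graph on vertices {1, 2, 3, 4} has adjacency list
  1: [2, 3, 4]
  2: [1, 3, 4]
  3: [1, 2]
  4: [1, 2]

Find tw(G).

A width-2 tree decomposition is:
Bags: B1 = {1, 2, 3}  B2 = {1, 2, 4}
Tree: B1–B2
Each bag holds 3 vertices, so the decomposition has width 2, which upper-bounds the treewidth. On the other hand G contains the 3-clique {1, 2, 3}. A clique must lie in a single bag of any decomposition, so no decomposition can have width below 2. Therefore the treewidth is 2.

2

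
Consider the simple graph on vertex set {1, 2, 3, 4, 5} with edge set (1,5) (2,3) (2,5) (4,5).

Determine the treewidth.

A width-1 tree decomposition is:
Bags: B1 = {2, 5}  B2 = {1, 5}  B3 = {2, 3}  B4 = {4, 5}
Tree: B1–B2, B1–B3, B1–B4
Every bag has size at most 2, so the width is 2 − 1 = 1 and tw(G) ≤ 1. Any graph with an edge has treewidth ≥ 1, and G has the edge 5–2. Hence tw(G) = 1 exactly.

1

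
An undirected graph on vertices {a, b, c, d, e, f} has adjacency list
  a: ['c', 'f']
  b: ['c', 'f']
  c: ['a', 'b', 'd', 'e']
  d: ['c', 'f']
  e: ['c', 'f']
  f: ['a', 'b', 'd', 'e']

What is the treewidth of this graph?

A width-2 tree decomposition is:
Bags: B1 = {a, c, f}  B2 = {c, e, f}  B3 = {b, c, f}  B4 = {c, d, f}
Tree: B1–B2, B2–B3, B3–B4
Every bag has size at most 3, so the width is 3 − 1 = 2 and tw(G) ≤ 2. Since a–c–e–f–a is a cycle in G, G is not acyclic. Forests are exactly the graphs of treewidth ≤ 1, so tw(G) ≥ 2. Hence tw(G) = 2 exactly.

2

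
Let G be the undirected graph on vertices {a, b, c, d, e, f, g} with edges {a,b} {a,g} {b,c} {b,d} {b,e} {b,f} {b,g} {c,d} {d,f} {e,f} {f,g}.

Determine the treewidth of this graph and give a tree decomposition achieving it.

Each bag holds 3 vertices, so the decomposition has width 2, which upper-bounds the treewidth. Conversely, {a, b, g} is a clique of size 3, and the vertices of any clique must share a bag in every tree decomposition; so some bag has ≥ 3 vertices and tw(G) ≥ 2. The upper and lower bounds meet at 2, so that is the treewidth.

Treewidth 2.
Bags: B1 = {b, f, g}  B2 = {a, b, g}  B3 = {b, e, f}  B4 = {b, d, f}  B5 = {b, c, d}
Tree: B1–B2, B1–B3, B3–B4, B4–B5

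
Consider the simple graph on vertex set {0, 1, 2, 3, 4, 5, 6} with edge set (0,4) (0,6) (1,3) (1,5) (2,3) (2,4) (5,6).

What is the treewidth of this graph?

2

A width-2 tree decomposition is:
Bags: B1 = {0, 2, 4}  B2 = {0, 2, 6}  B3 = {2, 5, 6}  B4 = {1, 2, 5}  B5 = {1, 2, 3}
Tree: B1–B2, B2–B3, B3–B4, B4–B5
The largest bag has 3 vertices, giving width 2; this decomposition certifies tw(G) ≤ 2. For the lower bound, G contains the cycle 2–4–0–6–5–1–3–2, so G is not a forest; only forests have treewidth ≤ 1, hence tw(G) ≥ 2. The upper and lower bounds meet at 2, so that is the treewidth.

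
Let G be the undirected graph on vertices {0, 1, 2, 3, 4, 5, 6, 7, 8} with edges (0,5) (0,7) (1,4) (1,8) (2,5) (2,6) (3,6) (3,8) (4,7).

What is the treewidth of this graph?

A width-2 tree decomposition is:
Bags: B1 = {0, 5, 7}  B2 = {4, 5, 7}  B3 = {1, 4, 5}  B4 = {1, 5, 8}  B5 = {3, 5, 8}  B6 = {3, 5, 6}  B7 = {2, 5, 6}
Tree: B1–B2, B2–B3, B3–B4, B4–B5, B5–B6, B6–B7
The largest bag has 3 vertices, giving width 2; this decomposition certifies tw(G) ≤ 2. For the lower bound, G contains the cycle 5–0–7–4–1–8–3–6–2–5, so G is not a forest; only forests have treewidth ≤ 1, hence tw(G) ≥ 2. The upper and lower bounds meet at 2, so that is the treewidth.

2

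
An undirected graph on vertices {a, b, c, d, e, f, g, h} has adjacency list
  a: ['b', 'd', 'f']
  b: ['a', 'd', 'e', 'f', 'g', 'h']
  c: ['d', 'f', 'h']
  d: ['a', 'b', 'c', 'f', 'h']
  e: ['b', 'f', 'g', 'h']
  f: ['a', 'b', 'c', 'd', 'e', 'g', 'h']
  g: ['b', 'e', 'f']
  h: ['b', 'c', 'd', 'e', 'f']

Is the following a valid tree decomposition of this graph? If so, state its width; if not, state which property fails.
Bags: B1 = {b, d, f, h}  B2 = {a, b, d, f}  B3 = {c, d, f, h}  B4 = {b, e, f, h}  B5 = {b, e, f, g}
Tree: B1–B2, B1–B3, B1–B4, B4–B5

Yes; width 3.

Vertex coverage: the bags together contain {a, b, c, d, e, f, g, h}, the full vertex set. Edge coverage: each edge of G has both endpoints in at least one bag. Running intersection: for every vertex, the bags containing it form a connected subtree. All three properties hold, so this is a valid tree decomposition of width max|bag| − 1 = 3, and hence tw(G) ≤ 3.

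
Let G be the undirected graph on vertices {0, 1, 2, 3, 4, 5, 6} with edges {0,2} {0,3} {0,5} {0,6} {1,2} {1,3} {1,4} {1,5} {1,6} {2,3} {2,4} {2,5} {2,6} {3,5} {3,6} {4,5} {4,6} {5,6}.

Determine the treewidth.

4

A width-4 tree decomposition is:
Bags: B1 = {1, 2, 4, 5, 6}  B2 = {1, 2, 3, 5, 6}  B3 = {0, 2, 3, 5, 6}
Tree: B1–B2, B2–B3
The largest bag has 5 vertices, giving width 4; this decomposition certifies tw(G) ≤ 4. Conversely, {0, 2, 3, 5, 6} is a clique of size 5, and the vertices of any clique must share a bag in every tree decomposition; so some bag has ≥ 5 vertices and tw(G) ≥ 4. The upper and lower bounds meet at 4, so that is the treewidth.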